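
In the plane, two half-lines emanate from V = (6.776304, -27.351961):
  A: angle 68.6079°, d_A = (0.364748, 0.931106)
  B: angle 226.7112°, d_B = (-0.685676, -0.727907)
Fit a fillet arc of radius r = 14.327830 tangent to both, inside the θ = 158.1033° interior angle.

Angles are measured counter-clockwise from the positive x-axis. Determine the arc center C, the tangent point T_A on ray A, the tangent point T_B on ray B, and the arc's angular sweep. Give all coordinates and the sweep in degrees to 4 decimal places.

center=(-5.5535,-19.5452) T_A=(7.7873,-24.7713) T_B=(4.8759,-29.3695) sweep=21.8967

bisector direction at 147.6595° = (-0.844884,0.534949)
center distance |VC| = r/sin(θ/2) = 14.327830/sin(79.0516°) = 14.593448
C = V + |VC|·bis = (-5.5535,-19.5452)
T_A = V + ((C−V)·d_A)·d_A = V + 2.7716·d_A = (7.7873,-24.7713)
T_B = V + ((C−V)·d_B)·d_B = V + 2.7716·d_B = (4.8759,-29.3695)
sweep = 180° − θ = 21.8967°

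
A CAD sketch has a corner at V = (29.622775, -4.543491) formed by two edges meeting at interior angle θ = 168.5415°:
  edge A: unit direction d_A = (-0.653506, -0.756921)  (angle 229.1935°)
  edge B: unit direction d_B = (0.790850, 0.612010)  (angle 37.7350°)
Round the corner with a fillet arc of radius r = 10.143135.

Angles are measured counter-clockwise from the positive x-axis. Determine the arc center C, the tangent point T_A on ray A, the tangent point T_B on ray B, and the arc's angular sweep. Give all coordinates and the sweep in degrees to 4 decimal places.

bisector direction at 313.4642° = (0.687902,-0.725804)
center distance |VC| = r/sin(θ/2) = 10.143135/sin(84.2708°) = 10.194057
C = V + |VC|·bis = (36.6353,-11.9424)
T_A = V + ((C−V)·d_A)·d_A = V + 1.0176·d_A = (28.9577,-5.3138)
T_B = V + ((C−V)·d_B)·d_B = V + 1.0176·d_B = (30.4276,-3.9207)
sweep = 180° − θ = 11.4585°

center=(36.6353,-11.9424) T_A=(28.9577,-5.3138) T_B=(30.4276,-3.9207) sweep=11.4585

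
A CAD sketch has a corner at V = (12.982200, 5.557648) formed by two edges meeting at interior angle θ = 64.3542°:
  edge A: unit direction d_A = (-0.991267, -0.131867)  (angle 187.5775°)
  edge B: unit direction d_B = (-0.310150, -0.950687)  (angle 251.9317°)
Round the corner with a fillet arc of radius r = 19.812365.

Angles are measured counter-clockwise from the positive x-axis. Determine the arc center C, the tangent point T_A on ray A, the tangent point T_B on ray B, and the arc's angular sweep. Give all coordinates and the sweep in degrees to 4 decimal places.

bisector direction at 219.7546° = (-0.768790,-0.639501)
center distance |VC| = r/sin(θ/2) = 19.812365/sin(32.1771°) = 37.203662
C = V + |VC|·bis = (-15.6196,-18.2341)
T_A = V + ((C−V)·d_A)·d_A = V + 31.4894·d_A = (-18.2322,1.4052)
T_B = V + ((C−V)·d_B)·d_B = V + 31.4894·d_B = (3.2157,-24.3789)
sweep = 180° − θ = 115.6458°

center=(-15.6196,-18.2341) T_A=(-18.2322,1.4052) T_B=(3.2157,-24.3789) sweep=115.6458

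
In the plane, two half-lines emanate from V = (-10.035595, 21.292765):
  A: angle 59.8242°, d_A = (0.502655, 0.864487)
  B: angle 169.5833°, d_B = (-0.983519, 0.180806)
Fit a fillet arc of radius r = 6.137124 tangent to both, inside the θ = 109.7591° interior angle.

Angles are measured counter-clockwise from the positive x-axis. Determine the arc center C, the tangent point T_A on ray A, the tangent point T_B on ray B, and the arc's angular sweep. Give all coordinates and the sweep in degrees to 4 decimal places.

bisector direction at 114.7038° = (-0.417927,0.908481)
center distance |VC| = r/sin(θ/2) = 6.137124/sin(54.8796°) = 7.503106
C = V + |VC|·bis = (-13.1713,28.1092)
T_A = V + ((C−V)·d_A)·d_A = V + 4.3165·d_A = (-7.8659,25.0243)
T_B = V + ((C−V)·d_B)·d_B = V + 4.3165·d_B = (-14.2810,22.0732)
sweep = 180° − θ = 70.2409°

center=(-13.1713,28.1092) T_A=(-7.8659,25.0243) T_B=(-14.2810,22.0732) sweep=70.2409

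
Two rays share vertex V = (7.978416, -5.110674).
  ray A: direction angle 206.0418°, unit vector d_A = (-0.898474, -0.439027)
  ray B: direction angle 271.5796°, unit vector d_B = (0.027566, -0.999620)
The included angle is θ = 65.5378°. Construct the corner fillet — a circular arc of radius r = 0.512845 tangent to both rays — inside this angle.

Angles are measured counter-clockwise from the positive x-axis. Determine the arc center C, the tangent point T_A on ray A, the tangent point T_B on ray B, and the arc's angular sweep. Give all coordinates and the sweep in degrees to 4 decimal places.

center=(7.4877,-5.9212) T_A=(7.2626,-5.4605) T_B=(8.0004,-5.9071) sweep=114.4622

bisector direction at 238.8107° = (-0.517867,-0.855461)
center distance |VC| = r/sin(θ/2) = 0.512845/sin(32.7689°) = 0.947516
C = V + |VC|·bis = (7.4877,-5.9212)
T_A = V + ((C−V)·d_A)·d_A = V + 0.7967·d_A = (7.2626,-5.4605)
T_B = V + ((C−V)·d_B)·d_B = V + 0.7967·d_B = (8.0004,-5.9071)
sweep = 180° − θ = 114.4622°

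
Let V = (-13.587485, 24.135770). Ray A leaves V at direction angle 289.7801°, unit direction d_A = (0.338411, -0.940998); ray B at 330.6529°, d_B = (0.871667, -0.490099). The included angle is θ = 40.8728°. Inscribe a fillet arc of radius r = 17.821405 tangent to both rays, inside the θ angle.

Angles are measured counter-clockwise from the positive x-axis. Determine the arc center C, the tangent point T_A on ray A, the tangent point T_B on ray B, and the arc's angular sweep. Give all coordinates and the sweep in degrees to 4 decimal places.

center=(19.3677,-14.8387) T_A=(2.5978,-20.8696) T_B=(28.1020,0.6957) sweep=139.1272

bisector direction at 310.2165° = (0.645678,-0.763610)
center distance |VC| = r/sin(θ/2) = 17.821405/sin(20.4364°) = 51.039712
C = V + |VC|·bis = (19.3677,-14.8387)
T_A = V + ((C−V)·d_A)·d_A = V + 47.8273·d_A = (2.5978,-20.8696)
T_B = V + ((C−V)·d_B)·d_B = V + 47.8273·d_B = (28.1020,0.6957)
sweep = 180° − θ = 139.1272°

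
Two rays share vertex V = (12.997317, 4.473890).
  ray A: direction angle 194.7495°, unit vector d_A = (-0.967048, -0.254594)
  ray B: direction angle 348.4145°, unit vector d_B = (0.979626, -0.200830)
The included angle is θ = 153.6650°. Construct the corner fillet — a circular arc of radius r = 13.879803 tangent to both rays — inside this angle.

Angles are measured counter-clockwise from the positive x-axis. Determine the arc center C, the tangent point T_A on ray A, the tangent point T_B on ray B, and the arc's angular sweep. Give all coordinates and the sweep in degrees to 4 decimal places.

center=(13.3909,-9.7753) T_A=(9.8571,3.6472) T_B=(16.1783,3.8218) sweep=26.3350

bisector direction at 271.5820° = (0.027608,-0.999619)
center distance |VC| = r/sin(θ/2) = 13.879803/sin(76.8325°) = 14.254581
C = V + |VC|·bis = (13.3909,-9.7753)
T_A = V + ((C−V)·d_A)·d_A = V + 3.2472·d_A = (9.8571,3.6472)
T_B = V + ((C−V)·d_B)·d_B = V + 3.2472·d_B = (16.1783,3.8218)
sweep = 180° − θ = 26.3350°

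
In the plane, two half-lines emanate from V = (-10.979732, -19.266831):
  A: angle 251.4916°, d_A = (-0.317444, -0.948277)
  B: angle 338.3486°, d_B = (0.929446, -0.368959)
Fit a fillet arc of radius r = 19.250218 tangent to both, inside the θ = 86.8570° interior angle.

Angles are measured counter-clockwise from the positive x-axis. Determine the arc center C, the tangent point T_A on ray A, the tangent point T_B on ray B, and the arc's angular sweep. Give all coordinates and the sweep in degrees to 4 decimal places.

center=(0.8192,-44.6621) T_A=(-17.4354,-38.5512) T_B=(7.9217,-26.7701) sweep=93.1430

bisector direction at 294.9201° = (0.421354,-0.906896)
center distance |VC| = r/sin(θ/2) = 19.250218/sin(43.4285°) = 28.002401
C = V + |VC|·bis = (0.8192,-44.6621)
T_A = V + ((C−V)·d_A)·d_A = V + 20.3363·d_A = (-17.4354,-38.5512)
T_B = V + ((C−V)·d_B)·d_B = V + 20.3363·d_B = (7.9217,-26.7701)
sweep = 180° − θ = 93.1430°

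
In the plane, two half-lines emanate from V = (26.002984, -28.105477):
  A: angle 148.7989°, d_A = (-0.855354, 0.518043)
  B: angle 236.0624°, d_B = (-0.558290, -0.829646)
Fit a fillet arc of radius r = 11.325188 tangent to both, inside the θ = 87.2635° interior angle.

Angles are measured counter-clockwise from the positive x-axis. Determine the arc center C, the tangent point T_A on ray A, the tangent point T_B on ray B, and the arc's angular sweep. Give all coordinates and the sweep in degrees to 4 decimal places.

center=(9.9749,-31.6385) T_A=(15.8419,-21.9514) T_B=(19.3708,-37.9612) sweep=92.7365

bisector direction at 192.4307° = (-0.976557,-0.215258)
center distance |VC| = r/sin(θ/2) = 11.325188/sin(43.6317°) = 16.412823
C = V + |VC|·bis = (9.9749,-31.6385)
T_A = V + ((C−V)·d_A)·d_A = V + 11.8794·d_A = (15.8419,-21.9514)
T_B = V + ((C−V)·d_B)·d_B = V + 11.8794·d_B = (19.3708,-37.9612)
sweep = 180° − θ = 92.7365°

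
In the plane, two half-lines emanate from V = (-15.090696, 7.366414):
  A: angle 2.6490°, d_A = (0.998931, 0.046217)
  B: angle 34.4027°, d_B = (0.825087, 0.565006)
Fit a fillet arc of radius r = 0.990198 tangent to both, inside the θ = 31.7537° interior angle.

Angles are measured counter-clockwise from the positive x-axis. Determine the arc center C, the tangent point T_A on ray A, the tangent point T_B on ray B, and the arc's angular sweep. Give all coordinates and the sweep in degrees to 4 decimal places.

center=(-11.6587,8.5165) T_A=(-11.6130,7.5273) T_B=(-12.2182,9.3335) sweep=148.2463

bisector direction at 18.5258° = (0.948180,0.317732)
center distance |VC| = r/sin(θ/2) = 0.990198/sin(15.8768°) = 3.619534
C = V + |VC|·bis = (-11.6587,8.5165)
T_A = V + ((C−V)·d_A)·d_A = V + 3.4815·d_A = (-11.6130,7.5273)
T_B = V + ((C−V)·d_B)·d_B = V + 3.4815·d_B = (-12.2182,9.3335)
sweep = 180° − θ = 148.2463°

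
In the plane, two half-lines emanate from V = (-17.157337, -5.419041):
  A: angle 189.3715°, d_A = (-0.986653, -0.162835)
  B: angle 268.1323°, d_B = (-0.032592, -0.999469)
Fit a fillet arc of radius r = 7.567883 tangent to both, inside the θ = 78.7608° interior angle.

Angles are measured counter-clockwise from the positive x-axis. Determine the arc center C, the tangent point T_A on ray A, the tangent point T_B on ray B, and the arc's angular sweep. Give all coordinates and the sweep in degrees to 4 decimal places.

bisector direction at 228.7519° = (-0.659321,-0.751862)
center distance |VC| = r/sin(θ/2) = 7.567883/sin(39.3804°) = 11.927954
C = V + |VC|·bis = (-25.0217,-14.3872)
T_A = V + ((C−V)·d_A)·d_A = V + 9.2197·d_A = (-26.2540,-6.9203)
T_B = V + ((C−V)·d_B)·d_B = V + 9.2197·d_B = (-17.4578,-14.6339)
sweep = 180° − θ = 101.2392°

center=(-25.0217,-14.3872) T_A=(-26.2540,-6.9203) T_B=(-17.4578,-14.6339) sweep=101.2392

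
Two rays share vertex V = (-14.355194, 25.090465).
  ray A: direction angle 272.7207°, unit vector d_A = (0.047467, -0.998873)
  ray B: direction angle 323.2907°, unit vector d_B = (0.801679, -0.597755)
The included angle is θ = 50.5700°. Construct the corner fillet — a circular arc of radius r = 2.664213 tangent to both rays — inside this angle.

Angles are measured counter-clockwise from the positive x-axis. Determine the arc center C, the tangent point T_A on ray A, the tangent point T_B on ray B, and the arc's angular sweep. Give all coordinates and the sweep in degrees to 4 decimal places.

center=(-11.4263,19.5833) T_A=(-14.0875,19.4568) T_B=(-9.8337,21.7191) sweep=129.4300

bisector direction at 298.0057° = (0.469559,-0.882901)
center distance |VC| = r/sin(θ/2) = 2.664213/sin(25.2850°) = 6.237605
C = V + |VC|·bis = (-11.4263,19.5833)
T_A = V + ((C−V)·d_A)·d_A = V + 5.6400·d_A = (-14.0875,19.4568)
T_B = V + ((C−V)·d_B)·d_B = V + 5.6400·d_B = (-9.8337,21.7191)
sweep = 180° − θ = 129.4300°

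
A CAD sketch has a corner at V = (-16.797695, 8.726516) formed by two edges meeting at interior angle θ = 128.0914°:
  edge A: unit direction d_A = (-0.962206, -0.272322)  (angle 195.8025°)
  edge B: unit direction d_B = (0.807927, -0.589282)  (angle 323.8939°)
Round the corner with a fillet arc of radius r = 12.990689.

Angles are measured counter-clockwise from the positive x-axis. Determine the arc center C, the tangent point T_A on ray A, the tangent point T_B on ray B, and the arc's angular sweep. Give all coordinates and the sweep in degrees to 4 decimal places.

center=(-19.3442,-5.4951) T_A=(-22.8819,7.0046) T_B=(-11.6890,5.0004) sweep=51.9086

bisector direction at 259.8482° = (-0.176257,-0.984344)
center distance |VC| = r/sin(θ/2) = 12.990689/sin(64.0457°) = 14.447850
C = V + |VC|·bis = (-19.3442,-5.4951)
T_A = V + ((C−V)·d_A)·d_A = V + 6.3232·d_A = (-22.8819,7.0046)
T_B = V + ((C−V)·d_B)·d_B = V + 6.3232·d_B = (-11.6890,5.0004)
sweep = 180° − θ = 51.9086°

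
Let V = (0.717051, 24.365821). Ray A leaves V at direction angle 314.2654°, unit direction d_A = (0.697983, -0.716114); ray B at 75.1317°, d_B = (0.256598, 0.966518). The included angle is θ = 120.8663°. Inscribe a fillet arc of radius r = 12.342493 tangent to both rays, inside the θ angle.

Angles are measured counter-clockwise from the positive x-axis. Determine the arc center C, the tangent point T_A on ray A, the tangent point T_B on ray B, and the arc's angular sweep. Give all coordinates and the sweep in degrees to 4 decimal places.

center=(14.4430,27.9664) T_A=(5.6044,19.3515) T_B=(2.5138,31.1334) sweep=59.1337

bisector direction at 14.6986° = (0.967274,0.253733)
center distance |VC| = r/sin(θ/2) = 12.342493/sin(60.4331°) = 14.190353
C = V + |VC|·bis = (14.4430,27.9664)
T_A = V + ((C−V)·d_A)·d_A = V + 7.0021·d_A = (5.6044,19.3515)
T_B = V + ((C−V)·d_B)·d_B = V + 7.0021·d_B = (2.5138,31.1334)
sweep = 180° − θ = 59.1337°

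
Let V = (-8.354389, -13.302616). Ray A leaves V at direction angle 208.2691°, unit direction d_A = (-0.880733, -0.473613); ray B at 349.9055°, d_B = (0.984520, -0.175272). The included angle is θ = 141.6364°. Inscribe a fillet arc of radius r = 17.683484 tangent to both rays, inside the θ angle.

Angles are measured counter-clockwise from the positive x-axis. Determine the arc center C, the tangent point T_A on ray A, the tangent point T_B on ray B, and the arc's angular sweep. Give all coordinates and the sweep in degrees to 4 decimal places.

bisector direction at 279.0873° = (0.157939,-0.987449)
center distance |VC| = r/sin(θ/2) = 17.683484/sin(70.8182°) = 18.722968
C = V + |VC|·bis = (-5.3973,-31.7906)
T_A = V + ((C−V)·d_A)·d_A = V + 6.1517·d_A = (-13.7724,-16.2162)
T_B = V + ((C−V)·d_B)·d_B = V + 6.1517·d_B = (-2.2979,-14.3808)
sweep = 180° − θ = 38.3636°

center=(-5.3973,-31.7906) T_A=(-13.7724,-16.2162) T_B=(-2.2979,-14.3808) sweep=38.3636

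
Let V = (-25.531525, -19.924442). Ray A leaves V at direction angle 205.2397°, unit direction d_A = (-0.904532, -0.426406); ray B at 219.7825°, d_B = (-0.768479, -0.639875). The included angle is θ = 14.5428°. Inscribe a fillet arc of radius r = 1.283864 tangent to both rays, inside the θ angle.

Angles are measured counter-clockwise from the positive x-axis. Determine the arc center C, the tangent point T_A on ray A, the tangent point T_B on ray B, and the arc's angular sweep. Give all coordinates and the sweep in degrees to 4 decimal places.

center=(-34.0855,-25.3762) T_A=(-34.6329,-24.2149) T_B=(-33.2639,-26.3628) sweep=165.4572

bisector direction at 212.5111° = (-0.843287,-0.537463)
center distance |VC| = r/sin(θ/2) = 1.283864/sin(7.2714°) = 10.143552
C = V + |VC|·bis = (-34.0855,-25.3762)
T_A = V + ((C−V)·d_A)·d_A = V + 10.0620·d_A = (-34.6329,-24.2149)
T_B = V + ((C−V)·d_B)·d_B = V + 10.0620·d_B = (-33.2639,-26.3628)
sweep = 180° − θ = 165.4572°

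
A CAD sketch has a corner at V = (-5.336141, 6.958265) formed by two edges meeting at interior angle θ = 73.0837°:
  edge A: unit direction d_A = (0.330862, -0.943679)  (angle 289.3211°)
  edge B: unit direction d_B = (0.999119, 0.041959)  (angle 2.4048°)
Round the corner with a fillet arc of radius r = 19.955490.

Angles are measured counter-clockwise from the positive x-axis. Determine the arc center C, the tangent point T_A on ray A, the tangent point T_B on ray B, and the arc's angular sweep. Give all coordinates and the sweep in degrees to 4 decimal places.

center=(22.4046,-11.8498) T_A=(3.5730,-18.4523) T_B=(21.5673,8.0881) sweep=106.9163

bisector direction at 325.8630° = (0.827698,-0.561174)
center distance |VC| = r/sin(θ/2) = 19.955490/sin(36.5418°) = 33.515556
C = V + |VC|·bis = (22.4046,-11.8498)
T_A = V + ((C−V)·d_A)·d_A = V + 26.9271·d_A = (3.5730,-18.4523)
T_B = V + ((C−V)·d_B)·d_B = V + 26.9271·d_B = (21.5673,8.0881)
sweep = 180° − θ = 106.9163°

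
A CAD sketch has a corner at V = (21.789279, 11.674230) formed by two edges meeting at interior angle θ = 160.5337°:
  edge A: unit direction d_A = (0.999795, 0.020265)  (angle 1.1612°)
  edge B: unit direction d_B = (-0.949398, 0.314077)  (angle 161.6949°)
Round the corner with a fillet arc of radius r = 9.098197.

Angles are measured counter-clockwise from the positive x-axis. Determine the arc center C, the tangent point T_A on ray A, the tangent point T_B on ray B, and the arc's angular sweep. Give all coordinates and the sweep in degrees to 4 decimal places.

bisector direction at 81.4281° = (0.149051,0.988829)
center distance |VC| = r/sin(θ/2) = 9.098197/sin(80.2669°) = 9.231071
C = V + |VC|·bis = (23.1652,20.8022)
T_A = V + ((C−V)·d_A)·d_A = V + 1.5606·d_A = (23.3496,11.7059)
T_B = V + ((C−V)·d_B)·d_B = V + 1.5606·d_B = (20.3076,12.1644)
sweep = 180° − θ = 19.4663°

center=(23.1652,20.8022) T_A=(23.3496,11.7059) T_B=(20.3076,12.1644) sweep=19.4663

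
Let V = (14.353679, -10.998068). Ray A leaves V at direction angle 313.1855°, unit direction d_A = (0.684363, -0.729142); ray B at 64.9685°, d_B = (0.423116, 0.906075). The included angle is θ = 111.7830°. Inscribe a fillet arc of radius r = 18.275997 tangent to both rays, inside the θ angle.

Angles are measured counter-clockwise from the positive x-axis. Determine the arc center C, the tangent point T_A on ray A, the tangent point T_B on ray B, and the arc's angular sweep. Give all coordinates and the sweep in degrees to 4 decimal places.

bisector direction at 9.0770° = (0.987477,0.157762)
center distance |VC| = r/sin(θ/2) = 18.275997/sin(55.8915°) = 22.073069
C = V + |VC|·bis = (36.1503,-7.5158)
T_A = V + ((C−V)·d_A)·d_A = V + 12.3777·d_A = (22.8245,-20.0232)
T_B = V + ((C−V)·d_B)·d_B = V + 12.3777·d_B = (19.5909,0.2171)
sweep = 180° − θ = 68.2170°

center=(36.1503,-7.5158) T_A=(22.8245,-20.0232) T_B=(19.5909,0.2171) sweep=68.2170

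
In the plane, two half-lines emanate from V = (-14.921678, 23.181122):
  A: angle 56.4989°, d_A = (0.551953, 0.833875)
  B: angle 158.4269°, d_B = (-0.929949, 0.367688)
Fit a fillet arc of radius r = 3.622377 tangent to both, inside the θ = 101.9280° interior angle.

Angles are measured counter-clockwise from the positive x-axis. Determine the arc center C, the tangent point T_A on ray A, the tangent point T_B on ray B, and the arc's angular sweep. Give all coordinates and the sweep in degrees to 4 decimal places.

bisector direction at 107.4629° = (-0.300088,0.953911)
center distance |VC| = r/sin(θ/2) = 3.622377/sin(50.9640°) = 4.663502
C = V + |VC|·bis = (-16.3211,27.6297)
T_A = V + ((C−V)·d_A)·d_A = V + 2.9371·d_A = (-13.3005,25.6303)
T_B = V + ((C−V)·d_B)·d_B = V + 2.9371·d_B = (-17.6530,24.2611)
sweep = 180° − θ = 78.0720°

center=(-16.3211,27.6297) T_A=(-13.3005,25.6303) T_B=(-17.6530,24.2611) sweep=78.0720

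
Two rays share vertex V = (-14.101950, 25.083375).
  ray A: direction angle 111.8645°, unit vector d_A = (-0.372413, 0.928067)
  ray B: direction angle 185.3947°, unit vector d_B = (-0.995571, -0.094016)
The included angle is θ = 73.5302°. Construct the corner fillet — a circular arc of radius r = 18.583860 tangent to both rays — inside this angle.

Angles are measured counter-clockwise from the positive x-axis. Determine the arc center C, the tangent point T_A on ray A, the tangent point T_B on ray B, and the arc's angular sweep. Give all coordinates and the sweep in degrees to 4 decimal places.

bisector direction at 148.6296° = (-0.853820,0.520569)
center distance |VC| = r/sin(θ/2) = 18.583860/sin(36.7651°) = 31.048872
C = V + |VC|·bis = (-40.6121,41.2464)
T_A = V + ((C−V)·d_A)·d_A = V + 24.8731·d_A = (-23.3650,48.1673)
T_B = V + ((C−V)·d_B)·d_B = V + 24.8731·d_B = (-38.8649,22.7449)
sweep = 180° − θ = 106.4698°

center=(-40.6121,41.2464) T_A=(-23.3650,48.1673) T_B=(-38.8649,22.7449) sweep=106.4698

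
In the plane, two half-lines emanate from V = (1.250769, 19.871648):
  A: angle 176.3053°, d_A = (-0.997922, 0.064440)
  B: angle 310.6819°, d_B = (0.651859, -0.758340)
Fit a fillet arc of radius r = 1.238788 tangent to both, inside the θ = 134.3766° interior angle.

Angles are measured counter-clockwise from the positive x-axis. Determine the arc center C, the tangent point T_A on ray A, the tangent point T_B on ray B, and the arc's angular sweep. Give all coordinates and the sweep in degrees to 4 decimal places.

center=(0.6510,18.6690) T_A=(0.7308,19.9052) T_B=(1.5904,19.4765) sweep=45.6234

bisector direction at 243.4936° = (-0.446298,-0.894885)
center distance |VC| = r/sin(θ/2) = 1.238788/sin(67.1883°) = 1.343903
C = V + |VC|·bis = (0.6510,18.6690)
T_A = V + ((C−V)·d_A)·d_A = V + 0.5210·d_A = (0.7308,19.9052)
T_B = V + ((C−V)·d_B)·d_B = V + 0.5210·d_B = (1.5904,19.4765)
sweep = 180° − θ = 45.6234°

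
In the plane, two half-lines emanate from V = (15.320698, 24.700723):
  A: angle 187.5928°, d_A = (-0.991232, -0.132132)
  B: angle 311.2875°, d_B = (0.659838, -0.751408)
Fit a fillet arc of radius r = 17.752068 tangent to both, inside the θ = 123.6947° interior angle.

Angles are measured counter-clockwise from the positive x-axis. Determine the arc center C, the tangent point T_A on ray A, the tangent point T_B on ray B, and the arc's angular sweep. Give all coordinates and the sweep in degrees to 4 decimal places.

center=(8.2499,5.8491) T_A=(5.9043,23.4455) T_B=(21.5890,17.5626) sweep=56.3053

bisector direction at 249.4401° = (-0.351186,-0.936306)
center distance |VC| = r/sin(θ/2) = 17.752068/sin(61.8473°) = 20.134054
C = V + |VC|·bis = (8.2499,5.8491)
T_A = V + ((C−V)·d_A)·d_A = V + 9.4997·d_A = (5.9043,23.4455)
T_B = V + ((C−V)·d_B)·d_B = V + 9.4997·d_B = (21.5890,17.5626)
sweep = 180° − θ = 56.3053°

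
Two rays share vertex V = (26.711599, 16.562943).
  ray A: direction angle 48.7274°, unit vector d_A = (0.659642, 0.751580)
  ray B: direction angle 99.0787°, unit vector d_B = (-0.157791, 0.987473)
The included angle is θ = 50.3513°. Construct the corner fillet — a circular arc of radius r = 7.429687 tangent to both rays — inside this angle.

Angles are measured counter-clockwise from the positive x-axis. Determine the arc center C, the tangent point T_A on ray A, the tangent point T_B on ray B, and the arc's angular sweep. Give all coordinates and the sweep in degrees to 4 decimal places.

center=(31.5541,33.3436) T_A=(37.1381,28.4427) T_B=(24.2175,32.1713) sweep=129.6487

bisector direction at 73.9031° = (0.277264,0.960794)
center distance |VC| = r/sin(θ/2) = 7.429687/sin(25.1757°) = 17.465396
C = V + |VC|·bis = (31.5541,33.3436)
T_A = V + ((C−V)·d_A)·d_A = V + 15.8063·d_A = (37.1381,28.4427)
T_B = V + ((C−V)·d_B)·d_B = V + 15.8063·d_B = (24.2175,32.1713)
sweep = 180° − θ = 129.6487°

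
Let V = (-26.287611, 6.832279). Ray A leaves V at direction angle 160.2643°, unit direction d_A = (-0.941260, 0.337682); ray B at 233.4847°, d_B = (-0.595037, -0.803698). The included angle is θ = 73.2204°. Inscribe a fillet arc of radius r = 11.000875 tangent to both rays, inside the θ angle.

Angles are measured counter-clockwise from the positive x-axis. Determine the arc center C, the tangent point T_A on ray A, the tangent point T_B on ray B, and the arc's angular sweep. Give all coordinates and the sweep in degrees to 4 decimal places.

bisector direction at 196.8745° = (-0.956943,-0.290276)
center distance |VC| = r/sin(θ/2) = 11.000875/sin(36.6102°) = 18.446461
C = V + |VC|·bis = (-43.9398,1.4777)
T_A = V + ((C−V)·d_A)·d_A = V + 14.8072·d_A = (-40.2250,11.8324)
T_B = V + ((C−V)·d_B)·d_B = V + 14.8072·d_B = (-35.0984,-5.0682)
sweep = 180° − θ = 106.7796°

center=(-43.9398,1.4777) T_A=(-40.2250,11.8324) T_B=(-35.0984,-5.0682) sweep=106.7796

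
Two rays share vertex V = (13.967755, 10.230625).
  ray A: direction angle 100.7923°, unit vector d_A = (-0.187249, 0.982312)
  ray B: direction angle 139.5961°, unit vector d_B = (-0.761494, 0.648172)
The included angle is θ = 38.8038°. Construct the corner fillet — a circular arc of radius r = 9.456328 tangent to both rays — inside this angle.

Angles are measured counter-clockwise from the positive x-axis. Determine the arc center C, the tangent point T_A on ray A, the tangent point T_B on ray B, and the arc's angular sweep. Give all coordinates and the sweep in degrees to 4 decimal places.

bisector direction at 120.1942° = (-0.502932,0.864326)
center distance |VC| = r/sin(θ/2) = 9.456328/sin(19.4019°) = 28.466418
C = V + |VC|·bis = (-0.3489,34.8349)
T_A = V + ((C−V)·d_A)·d_A = V + 26.8499·d_A = (8.9401,36.6056)
T_B = V + ((C−V)·d_B)·d_B = V + 26.8499·d_B = (-6.4783,27.6339)
sweep = 180° − θ = 141.1962°

center=(-0.3489,34.8349) T_A=(8.9401,36.6056) T_B=(-6.4783,27.6339) sweep=141.1962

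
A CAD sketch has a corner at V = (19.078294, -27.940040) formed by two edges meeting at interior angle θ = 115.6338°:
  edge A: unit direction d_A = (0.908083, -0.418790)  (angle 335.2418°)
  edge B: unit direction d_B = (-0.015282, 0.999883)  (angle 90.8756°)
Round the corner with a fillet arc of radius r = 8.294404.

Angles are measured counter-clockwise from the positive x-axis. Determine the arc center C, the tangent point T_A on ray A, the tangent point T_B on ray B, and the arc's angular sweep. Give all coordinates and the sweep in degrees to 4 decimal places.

bisector direction at 33.0587° = (0.838112,0.545498)
center distance |VC| = r/sin(θ/2) = 8.294404/sin(57.8169°) = 9.800202
C = V + |VC|·bis = (27.2920,-22.5940)
T_A = V + ((C−V)·d_A)·d_A = V + 5.2198·d_A = (23.8184,-30.1261)
T_B = V + ((C−V)·d_B)·d_B = V + 5.2198·d_B = (18.9985,-22.7208)
sweep = 180° − θ = 64.3662°

center=(27.2920,-22.5940) T_A=(23.8184,-30.1261) T_B=(18.9985,-22.7208) sweep=64.3662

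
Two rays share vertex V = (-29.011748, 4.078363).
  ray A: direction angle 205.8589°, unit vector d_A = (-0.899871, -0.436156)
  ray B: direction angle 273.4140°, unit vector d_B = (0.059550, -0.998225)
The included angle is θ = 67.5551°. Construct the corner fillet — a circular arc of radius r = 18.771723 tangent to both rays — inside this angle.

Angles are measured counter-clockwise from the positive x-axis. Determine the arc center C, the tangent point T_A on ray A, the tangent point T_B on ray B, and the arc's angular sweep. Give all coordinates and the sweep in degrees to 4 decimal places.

center=(-46.0789,-25.0543) T_A=(-54.2663,-8.1622) T_B=(-27.3405,-23.9365) sweep=112.4449

bisector direction at 239.6365° = (-0.505485,-0.862835)
center distance |VC| = r/sin(θ/2) = 18.771723/sin(33.7775°) = 33.763915
C = V + |VC|·bis = (-46.0789,-25.0543)
T_A = V + ((C−V)·d_A)·d_A = V + 28.0646·d_A = (-54.2663,-8.1622)
T_B = V + ((C−V)·d_B)·d_B = V + 28.0646·d_B = (-27.3405,-23.9365)
sweep = 180° − θ = 112.4449°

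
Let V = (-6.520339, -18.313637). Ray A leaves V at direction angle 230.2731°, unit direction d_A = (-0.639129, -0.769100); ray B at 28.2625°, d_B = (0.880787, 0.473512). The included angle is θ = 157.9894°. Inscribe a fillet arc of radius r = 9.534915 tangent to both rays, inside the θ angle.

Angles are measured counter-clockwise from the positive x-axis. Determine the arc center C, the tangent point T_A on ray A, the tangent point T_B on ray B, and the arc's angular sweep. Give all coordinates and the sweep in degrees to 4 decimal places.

bisector direction at 309.2678° = (0.632946,-0.774196)
center distance |VC| = r/sin(θ/2) = 9.534915/sin(78.9947°) = 9.713552
C = V + |VC|·bis = (-0.3722,-25.8338)
T_A = V + ((C−V)·d_A)·d_A = V + 1.8543·d_A = (-7.7055,-19.7398)
T_B = V + ((C−V)·d_B)·d_B = V + 1.8543·d_B = (-4.8871,-17.4356)
sweep = 180° − θ = 22.0106°

center=(-0.3722,-25.8338) T_A=(-7.7055,-19.7398) T_B=(-4.8871,-17.4356) sweep=22.0106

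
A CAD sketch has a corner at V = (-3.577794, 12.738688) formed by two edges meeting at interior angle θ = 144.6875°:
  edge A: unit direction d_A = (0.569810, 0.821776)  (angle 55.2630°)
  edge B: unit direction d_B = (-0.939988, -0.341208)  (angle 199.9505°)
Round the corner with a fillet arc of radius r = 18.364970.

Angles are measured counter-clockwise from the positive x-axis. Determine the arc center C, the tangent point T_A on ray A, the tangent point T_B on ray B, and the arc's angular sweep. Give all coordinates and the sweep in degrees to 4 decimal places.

bisector direction at 127.6068° = (-0.610238,0.792218)
center distance |VC| = r/sin(θ/2) = 18.364970/sin(72.3438°) = 19.272849
C = V + |VC|·bis = (-15.3388,28.0070)
T_A = V + ((C−V)·d_A)·d_A = V + 5.8456·d_A = (-0.2469,17.5424)
T_B = V + ((C−V)·d_B)·d_B = V + 5.8456·d_B = (-9.0726,10.7441)
sweep = 180° − θ = 35.3125°

center=(-15.3388,28.0070) T_A=(-0.2469,17.5424) T_B=(-9.0726,10.7441) sweep=35.3125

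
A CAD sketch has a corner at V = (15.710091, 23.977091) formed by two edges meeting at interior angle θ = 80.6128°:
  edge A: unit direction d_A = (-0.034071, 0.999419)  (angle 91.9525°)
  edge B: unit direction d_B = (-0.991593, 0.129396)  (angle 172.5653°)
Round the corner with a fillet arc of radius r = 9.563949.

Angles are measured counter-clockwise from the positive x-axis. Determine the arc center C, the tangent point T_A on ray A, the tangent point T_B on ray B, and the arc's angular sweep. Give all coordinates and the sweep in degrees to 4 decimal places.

center=(5.7675,34.9196) T_A=(15.3259,35.2454) T_B=(4.5300,25.4360) sweep=99.3872

bisector direction at 132.2589° = (-0.672482,0.740114)
center distance |VC| = r/sin(θ/2) = 9.563949/sin(40.3064°) = 14.784849
C = V + |VC|·bis = (5.7675,34.9196)
T_A = V + ((C−V)·d_A)·d_A = V + 11.2749·d_A = (15.3259,35.2454)
T_B = V + ((C−V)·d_B)·d_B = V + 11.2749·d_B = (4.5300,25.4360)
sweep = 180° − θ = 99.3872°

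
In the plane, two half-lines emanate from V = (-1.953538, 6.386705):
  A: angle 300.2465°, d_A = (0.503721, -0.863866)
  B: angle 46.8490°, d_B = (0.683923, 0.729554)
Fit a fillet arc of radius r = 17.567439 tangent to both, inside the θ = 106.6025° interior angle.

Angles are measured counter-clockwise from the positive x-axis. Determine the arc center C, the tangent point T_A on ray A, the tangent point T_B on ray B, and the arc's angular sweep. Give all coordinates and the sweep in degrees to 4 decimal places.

bisector direction at 353.5478° = (0.993666,-0.112375)
center distance |VC| = r/sin(θ/2) = 17.567439/sin(53.3013°) = 21.910311
C = V + |VC|·bis = (19.8180,3.9245)
T_A = V + ((C−V)·d_A)·d_A = V + 13.0938·d_A = (4.6421,-4.9246)
T_B = V + ((C−V)·d_B)·d_B = V + 13.0938·d_B = (7.0016,15.9393)
sweep = 180° − θ = 73.3975°

center=(19.8180,3.9245) T_A=(4.6421,-4.9246) T_B=(7.0016,15.9393) sweep=73.3975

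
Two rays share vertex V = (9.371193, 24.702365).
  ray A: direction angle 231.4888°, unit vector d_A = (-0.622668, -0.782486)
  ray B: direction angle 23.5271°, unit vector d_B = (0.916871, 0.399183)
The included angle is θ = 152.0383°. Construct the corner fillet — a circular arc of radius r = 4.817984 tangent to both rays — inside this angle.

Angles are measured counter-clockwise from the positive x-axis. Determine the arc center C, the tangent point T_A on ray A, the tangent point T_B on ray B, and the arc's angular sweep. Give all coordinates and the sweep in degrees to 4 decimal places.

center=(12.3943,20.7637) T_A=(8.6243,23.7637) T_B=(10.4710,25.1812) sweep=27.9617

bisector direction at 307.5079° = (0.608872,-0.793269)
center distance |VC| = r/sin(θ/2) = 4.817984/sin(76.0191°) = 4.965066
C = V + |VC|·bis = (12.3943,20.7637)
T_A = V + ((C−V)·d_A)·d_A = V + 1.1995·d_A = (8.6243,23.7637)
T_B = V + ((C−V)·d_B)·d_B = V + 1.1995·d_B = (10.4710,25.1812)
sweep = 180° − θ = 27.9617°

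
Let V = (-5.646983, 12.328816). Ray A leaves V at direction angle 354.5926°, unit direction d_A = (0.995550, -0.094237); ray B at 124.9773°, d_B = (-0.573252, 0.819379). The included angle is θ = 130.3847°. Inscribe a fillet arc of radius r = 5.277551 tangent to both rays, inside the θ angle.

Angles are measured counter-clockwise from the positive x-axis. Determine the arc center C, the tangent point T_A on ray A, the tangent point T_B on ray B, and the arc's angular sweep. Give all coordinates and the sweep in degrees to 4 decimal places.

center=(-2.7211,17.3530) T_A=(-3.2184,12.0989) T_B=(-7.0454,14.3276) sweep=49.6153

bisector direction at 59.7850° = (0.503247,0.864143)
center distance |VC| = r/sin(θ/2) = 5.277551/sin(65.1924°) = 5.814064
C = V + |VC|·bis = (-2.7211,17.3530)
T_A = V + ((C−V)·d_A)·d_A = V + 2.4394·d_A = (-3.2184,12.0989)
T_B = V + ((C−V)·d_B)·d_B = V + 2.4394·d_B = (-7.0454,14.3276)
sweep = 180° − θ = 49.6153°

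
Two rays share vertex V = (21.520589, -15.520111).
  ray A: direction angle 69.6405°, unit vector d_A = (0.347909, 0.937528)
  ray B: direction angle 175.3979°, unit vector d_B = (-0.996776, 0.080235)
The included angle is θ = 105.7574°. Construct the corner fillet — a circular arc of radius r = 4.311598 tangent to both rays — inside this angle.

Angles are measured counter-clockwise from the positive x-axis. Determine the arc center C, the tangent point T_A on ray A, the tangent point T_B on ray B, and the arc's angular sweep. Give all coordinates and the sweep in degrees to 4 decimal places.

center=(18.6137,-10.9606) T_A=(22.6559,-12.4606) T_B=(18.2678,-15.2583) sweep=74.2426

bisector direction at 122.5192° = (-0.537582,0.843211)
center distance |VC| = r/sin(θ/2) = 4.311598/sin(52.8787°) = 5.407344
C = V + |VC|·bis = (18.6137,-10.9606)
T_A = V + ((C−V)·d_A)·d_A = V + 3.2634·d_A = (22.6559,-12.4606)
T_B = V + ((C−V)·d_B)·d_B = V + 3.2634·d_B = (18.2678,-15.2583)
sweep = 180° − θ = 74.2426°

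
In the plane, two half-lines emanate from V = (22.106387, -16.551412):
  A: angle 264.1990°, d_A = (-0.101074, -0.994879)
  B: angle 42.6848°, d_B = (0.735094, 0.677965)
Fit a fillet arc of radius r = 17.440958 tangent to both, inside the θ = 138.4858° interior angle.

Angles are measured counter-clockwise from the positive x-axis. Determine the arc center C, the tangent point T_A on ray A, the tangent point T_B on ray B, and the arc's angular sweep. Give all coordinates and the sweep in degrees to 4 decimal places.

center=(38.7899,-24.8906) T_A=(21.4383,-23.1278) T_B=(26.9656,-12.0699) sweep=41.5142

bisector direction at 333.4419° = (0.894481,-0.447105)
center distance |VC| = r/sin(θ/2) = 17.440958/sin(69.2429°) = 18.651610
C = V + |VC|·bis = (38.7899,-24.8906)
T_A = V + ((C−V)·d_A)·d_A = V + 6.6103·d_A = (21.4383,-23.1278)
T_B = V + ((C−V)·d_B)·d_B = V + 6.6103·d_B = (26.9656,-12.0699)
sweep = 180° − θ = 41.5142°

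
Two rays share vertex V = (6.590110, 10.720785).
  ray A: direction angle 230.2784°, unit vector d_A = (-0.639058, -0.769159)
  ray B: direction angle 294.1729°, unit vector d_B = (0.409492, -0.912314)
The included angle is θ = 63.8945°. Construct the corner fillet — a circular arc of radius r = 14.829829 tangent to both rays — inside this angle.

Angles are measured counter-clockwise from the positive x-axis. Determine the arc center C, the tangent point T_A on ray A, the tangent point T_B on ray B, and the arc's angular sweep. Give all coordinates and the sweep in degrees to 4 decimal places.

bisector direction at 262.2257° = (-0.135272,-0.990808)
center distance |VC| = r/sin(θ/2) = 14.829829/sin(31.9473°) = 28.026377
C = V + |VC|·bis = (2.7989,-17.0480)
T_A = V + ((C−V)·d_A)·d_A = V + 23.7814·d_A = (-8.6076,-7.5709)
T_B = V + ((C−V)·d_B)·d_B = V + 23.7814·d_B = (16.3284,-10.9753)
sweep = 180° − θ = 116.1055°

center=(2.7989,-17.0480) T_A=(-8.6076,-7.5709) T_B=(16.3284,-10.9753) sweep=116.1055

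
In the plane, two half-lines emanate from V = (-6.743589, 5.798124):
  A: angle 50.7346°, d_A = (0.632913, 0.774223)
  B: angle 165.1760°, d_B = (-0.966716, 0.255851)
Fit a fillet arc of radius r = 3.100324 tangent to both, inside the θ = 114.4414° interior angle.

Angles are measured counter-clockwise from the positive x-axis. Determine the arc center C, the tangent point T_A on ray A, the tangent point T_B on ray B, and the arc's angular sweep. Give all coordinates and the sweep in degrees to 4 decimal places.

bisector direction at 107.9553° = (-0.308275,0.951297)
center distance |VC| = r/sin(θ/2) = 3.100324/sin(57.2207°) = 3.687516
C = V + |VC|·bis = (-7.8804,9.3060)
T_A = V + ((C−V)·d_A)·d_A = V + 1.9964·d_A = (-5.4800,7.3438)
T_B = V + ((C−V)·d_B)·d_B = V + 1.9964·d_B = (-8.6736,6.3089)
sweep = 180° − θ = 65.5586°

center=(-7.8804,9.3060) T_A=(-5.4800,7.3438) T_B=(-8.6736,6.3089) sweep=65.5586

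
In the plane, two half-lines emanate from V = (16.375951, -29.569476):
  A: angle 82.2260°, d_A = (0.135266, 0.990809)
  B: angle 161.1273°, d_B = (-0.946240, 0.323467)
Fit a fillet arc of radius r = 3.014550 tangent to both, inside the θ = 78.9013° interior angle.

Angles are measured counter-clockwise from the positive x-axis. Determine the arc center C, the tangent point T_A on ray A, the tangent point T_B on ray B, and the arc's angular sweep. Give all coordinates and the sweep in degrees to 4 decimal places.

bisector direction at 121.6766° = (-0.525125,0.851025)
center distance |VC| = r/sin(θ/2) = 3.014550/sin(39.4507°) = 4.744234
C = V + |VC|·bis = (13.8846,-25.5320)
T_A = V + ((C−V)·d_A)·d_A = V + 3.6634·d_A = (16.8715,-25.9398)
T_B = V + ((C−V)·d_B)·d_B = V + 3.6634·d_B = (12.9095,-28.3845)
sweep = 180° − θ = 101.0987°

center=(13.8846,-25.5320) T_A=(16.8715,-25.9398) T_B=(12.9095,-28.3845) sweep=101.0987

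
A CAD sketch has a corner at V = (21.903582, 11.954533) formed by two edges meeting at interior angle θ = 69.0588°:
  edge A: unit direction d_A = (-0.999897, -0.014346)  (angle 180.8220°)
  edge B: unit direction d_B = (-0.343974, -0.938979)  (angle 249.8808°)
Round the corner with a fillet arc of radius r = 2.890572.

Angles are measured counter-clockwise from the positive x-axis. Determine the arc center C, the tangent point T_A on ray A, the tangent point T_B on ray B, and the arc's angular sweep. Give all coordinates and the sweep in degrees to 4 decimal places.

bisector direction at 215.3514° = (-0.815619,-0.578590)
center distance |VC| = r/sin(θ/2) = 2.890572/sin(34.5294°) = 5.099548
C = V + |VC|·bis = (17.7443,9.0040)
T_A = V + ((C−V)·d_A)·d_A = V + 4.2012·d_A = (17.7028,11.8943)
T_B = V + ((C−V)·d_B)·d_B = V + 4.2012·d_B = (20.4585,8.0097)
sweep = 180° − θ = 110.9412°

center=(17.7443,9.0040) T_A=(17.7028,11.8943) T_B=(20.4585,8.0097) sweep=110.9412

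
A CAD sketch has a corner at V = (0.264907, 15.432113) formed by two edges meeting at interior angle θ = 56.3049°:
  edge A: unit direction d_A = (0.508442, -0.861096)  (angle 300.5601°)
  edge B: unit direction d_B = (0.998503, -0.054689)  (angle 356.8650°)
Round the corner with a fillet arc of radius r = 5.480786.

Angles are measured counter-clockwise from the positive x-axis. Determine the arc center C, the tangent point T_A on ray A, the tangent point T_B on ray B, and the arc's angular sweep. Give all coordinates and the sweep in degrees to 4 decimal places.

bisector direction at 328.7125° = (0.854573,-0.519332)
center distance |VC| = r/sin(θ/2) = 5.480786/sin(28.1525°) = 11.616284
C = V + |VC|·bis = (10.1919,9.3994)
T_A = V + ((C−V)·d_A)·d_A = V + 10.2420·d_A = (5.4724,6.6127)
T_B = V + ((C−V)·d_B)·d_B = V + 10.2420·d_B = (10.4916,14.8720)
sweep = 180° − θ = 123.6951°

center=(10.1919,9.3994) T_A=(5.4724,6.6127) T_B=(10.4916,14.8720) sweep=123.6951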